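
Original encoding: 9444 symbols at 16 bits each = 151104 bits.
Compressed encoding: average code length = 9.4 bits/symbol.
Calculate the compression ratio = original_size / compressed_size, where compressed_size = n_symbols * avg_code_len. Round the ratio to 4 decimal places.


original_size = n_symbols * orig_bits = 9444 * 16 = 151104 bits
compressed_size = n_symbols * avg_code_len = 9444 * 9.4 = 88773.6 bits
ratio = original_size / compressed_size = 151104 / 88773.6 = 1.7021

Compression ratio = 1.7021


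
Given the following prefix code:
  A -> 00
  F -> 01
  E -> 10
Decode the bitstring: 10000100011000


Decoding step by step:
Bits 10 -> E
Bits 00 -> A
Bits 01 -> F
Bits 00 -> A
Bits 01 -> F
Bits 10 -> E
Bits 00 -> A


Decoded message: EAFAFEA


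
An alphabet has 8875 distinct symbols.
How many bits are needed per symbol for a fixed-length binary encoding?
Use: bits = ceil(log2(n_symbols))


log2(8875) = 13.1155
Bracket: 2^13 = 8192 < 8875 <= 2^14 = 16384
So ceil(log2(8875)) = 14

bits = ceil(log2(8875)) = ceil(13.1155) = 14 bits


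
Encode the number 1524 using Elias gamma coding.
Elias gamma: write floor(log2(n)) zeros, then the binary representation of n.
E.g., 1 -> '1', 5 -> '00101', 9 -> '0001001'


num_bits = floor(log2(1524)) + 1 = 11
leading_zeros = num_bits - 1 = 10
binary(1524) = 10111110100

Elias gamma(1524) = '0000000000' + '10111110100' = 000000000010111110100 (21 bits)


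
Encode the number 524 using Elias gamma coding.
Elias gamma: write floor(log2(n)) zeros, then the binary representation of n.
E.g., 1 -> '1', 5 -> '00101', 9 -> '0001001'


num_bits = floor(log2(524)) + 1 = 10
leading_zeros = num_bits - 1 = 9
binary(524) = 1000001100

Elias gamma(524) = '000000000' + '1000001100' = 0000000001000001100 (19 bits)


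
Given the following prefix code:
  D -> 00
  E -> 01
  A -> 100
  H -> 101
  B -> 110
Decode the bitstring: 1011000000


Decoding step by step:
Bits 101 -> H
Bits 100 -> A
Bits 00 -> D
Bits 00 -> D


Decoded message: HADD


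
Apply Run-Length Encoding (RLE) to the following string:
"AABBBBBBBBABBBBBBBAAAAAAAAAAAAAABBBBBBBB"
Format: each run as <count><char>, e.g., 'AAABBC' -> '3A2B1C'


Scanning runs left to right:
  i=0: run of 'A' x 2 -> '2A'
  i=2: run of 'B' x 8 -> '8B'
  i=10: run of 'A' x 1 -> '1A'
  i=11: run of 'B' x 7 -> '7B'
  i=18: run of 'A' x 14 -> '14A'
  i=32: run of 'B' x 8 -> '8B'

RLE = 2A8B1A7B14A8B


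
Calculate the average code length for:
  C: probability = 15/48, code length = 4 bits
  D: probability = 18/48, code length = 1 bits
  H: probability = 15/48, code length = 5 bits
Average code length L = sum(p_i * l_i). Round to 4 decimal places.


Weighted contributions p_i * l_i:
  C: (15/48) * 4 = 60/48
  D: (18/48) * 1 = 18/48
  H: (15/48) * 5 = 75/48
Sum = (60 + 18 + 75)/48 = 153/48

L = 153/48 = 3.1875 bits/symbol


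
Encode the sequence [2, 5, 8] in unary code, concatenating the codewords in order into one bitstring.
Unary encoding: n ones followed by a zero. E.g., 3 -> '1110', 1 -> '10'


Encode each number as n ones followed by a terminating 0:
  2 -> 110 (3 bits)
  5 -> 111110 (6 bits)
  8 -> 111111110 (9 bits)
Total length = 3 + 6 + 9 = 18 bits.

Unary([2, 5, 8]) = 110111110111111110 (18 bits)


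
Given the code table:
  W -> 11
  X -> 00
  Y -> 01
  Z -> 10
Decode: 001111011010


Decoding:
00 -> X
11 -> W
11 -> W
01 -> Y
10 -> Z
10 -> Z


Result: XWWYZZ


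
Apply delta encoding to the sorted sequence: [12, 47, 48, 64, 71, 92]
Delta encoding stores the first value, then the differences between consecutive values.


First value: 12
Deltas:
  47 - 12 = 35
  48 - 47 = 1
  64 - 48 = 16
  71 - 64 = 7
  92 - 71 = 21


Delta encoded: [12, 35, 1, 16, 7, 21]


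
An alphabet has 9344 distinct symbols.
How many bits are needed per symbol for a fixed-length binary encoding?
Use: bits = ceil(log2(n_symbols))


log2(9344) = 13.1898
Bracket: 2^13 = 8192 < 9344 <= 2^14 = 16384
So ceil(log2(9344)) = 14

bits = ceil(log2(9344)) = ceil(13.1898) = 14 bits


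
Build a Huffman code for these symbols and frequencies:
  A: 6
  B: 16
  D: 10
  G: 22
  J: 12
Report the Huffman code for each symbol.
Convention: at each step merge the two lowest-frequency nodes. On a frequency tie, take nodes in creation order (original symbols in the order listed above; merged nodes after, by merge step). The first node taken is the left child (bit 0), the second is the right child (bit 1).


Huffman tree construction:
Step 1: Merge A(6) + D(10) = 16
Step 2: Merge J(12) + B(16) = 28
Step 3: Merge (A+D)(16) + G(22) = 38
Step 4: Merge (J+B)(28) + ((A+D)+G)(38) = 66
Read each symbol's code off the tree from the root (left child = 0, right child = 1).

Codes:
  A: 100 (length 3)
  B: 01 (length 2)
  D: 101 (length 3)
  G: 11 (length 2)
  J: 00 (length 2)
Average code length: 148/66 = 2.2424 bits/symbol


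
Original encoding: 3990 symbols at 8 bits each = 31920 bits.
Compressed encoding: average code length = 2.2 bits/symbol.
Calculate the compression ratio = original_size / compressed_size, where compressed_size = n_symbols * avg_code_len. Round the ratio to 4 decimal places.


original_size = n_symbols * orig_bits = 3990 * 8 = 31920 bits
compressed_size = n_symbols * avg_code_len = 3990 * 2.2 = 8778.0 bits
ratio = original_size / compressed_size = 31920 / 8778.0 = 3.6364

Compression ratio = 3.6364


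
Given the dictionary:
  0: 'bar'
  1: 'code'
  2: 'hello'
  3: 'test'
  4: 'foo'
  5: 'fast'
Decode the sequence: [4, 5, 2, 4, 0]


Look up each index in the dictionary:
  4 -> 'foo'
  5 -> 'fast'
  2 -> 'hello'
  4 -> 'foo'
  0 -> 'bar'

Decoded: "foo fast hello foo bar"


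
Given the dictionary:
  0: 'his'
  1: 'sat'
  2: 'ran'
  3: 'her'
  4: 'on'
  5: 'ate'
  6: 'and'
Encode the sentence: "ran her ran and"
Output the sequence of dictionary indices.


Look up each word in the dictionary:
  'ran' -> 2
  'her' -> 3
  'ran' -> 2
  'and' -> 6

Encoded: [2, 3, 2, 6]


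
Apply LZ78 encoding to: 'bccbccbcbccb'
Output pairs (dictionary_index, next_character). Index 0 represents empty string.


LZ78 encoding steps:
Dictionary: {0: ''}
Step 1: w='' (idx 0), next='b' -> output (0, 'b'), add 'b' as idx 1
Step 2: w='' (idx 0), next='c' -> output (0, 'c'), add 'c' as idx 2
Step 3: w='c' (idx 2), next='b' -> output (2, 'b'), add 'cb' as idx 3
Step 4: w='c' (idx 2), next='c' -> output (2, 'c'), add 'cc' as idx 4
Step 5: w='b' (idx 1), next='c' -> output (1, 'c'), add 'bc' as idx 5
Step 6: w='bc' (idx 5), next='c' -> output (5, 'c'), add 'bcc' as idx 6
Step 7: w='b' (idx 1), end of input -> output (1, '')


Encoded: [(0, 'b'), (0, 'c'), (2, 'b'), (2, 'c'), (1, 'c'), (5, 'c'), (1, '')]


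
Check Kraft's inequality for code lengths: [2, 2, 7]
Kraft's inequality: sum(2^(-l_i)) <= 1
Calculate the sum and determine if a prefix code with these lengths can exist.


Sum = 2^(-2) + 2^(-2) + 2^(-7)
    = 0.25 + 0.25 + 0.0078125
    = 65/128 = 0.5078125
Since 0.5078125 <= 1, Kraft's inequality IS satisfied.
A prefix code with these lengths CAN exist.

Kraft sum = 0.5078125. Satisfied.


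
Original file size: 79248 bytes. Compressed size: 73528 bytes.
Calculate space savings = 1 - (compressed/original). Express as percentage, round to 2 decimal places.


ratio = compressed/original = 73528/79248 = 0.927822
savings = 1 - ratio = 1 - 0.927822 = 0.072178
as a percentage: 0.072178 * 100 = 7.22%

Space savings = 1 - 73528/79248 = 7.22%


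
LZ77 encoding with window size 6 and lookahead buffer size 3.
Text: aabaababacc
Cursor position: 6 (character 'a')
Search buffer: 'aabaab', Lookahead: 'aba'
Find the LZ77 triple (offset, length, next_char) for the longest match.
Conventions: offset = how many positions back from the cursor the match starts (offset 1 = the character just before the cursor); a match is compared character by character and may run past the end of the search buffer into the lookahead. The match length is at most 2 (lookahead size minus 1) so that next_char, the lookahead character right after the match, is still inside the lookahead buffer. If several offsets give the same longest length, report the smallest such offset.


Try each offset into the search buffer:
  offset=1 (pos 5, char 'b'): match length 0
  offset=2 (pos 4, char 'a'): match length 2
  offset=3 (pos 3, char 'a'): match length 1
  offset=4 (pos 2, char 'b'): match length 0
  offset=5 (pos 1, char 'a'): match length 2
  offset=6 (pos 0, char 'a'): match length 1
Longest match has length 2, found at offsets 2, 5; take the smallest, offset 2.
next_char = character at position 6 + 2 = 8 -> 'a'

Best match: offset=2, length=2 (matching 'ab' starting at position 4)
LZ77 triple: (2, 2, 'a')


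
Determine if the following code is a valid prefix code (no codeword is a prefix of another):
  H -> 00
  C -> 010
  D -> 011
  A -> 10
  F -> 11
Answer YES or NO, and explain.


Checking each pair (does one codeword prefix another?):
  H='00' vs C='010': no prefix
  H='00' vs D='011': no prefix
  H='00' vs A='10': no prefix
  H='00' vs F='11': no prefix
  C='010' vs H='00': no prefix
  C='010' vs D='011': no prefix
  C='010' vs A='10': no prefix
  C='010' vs F='11': no prefix
  D='011' vs H='00': no prefix
  D='011' vs C='010': no prefix
  D='011' vs A='10': no prefix
  D='011' vs F='11': no prefix
  A='10' vs H='00': no prefix
  A='10' vs C='010': no prefix
  A='10' vs D='011': no prefix
  A='10' vs F='11': no prefix
  F='11' vs H='00': no prefix
  F='11' vs C='010': no prefix
  F='11' vs D='011': no prefix
  F='11' vs A='10': no prefix
No violation found over all pairs.

YES -- this is a valid prefix code. No codeword is a prefix of any other codeword.


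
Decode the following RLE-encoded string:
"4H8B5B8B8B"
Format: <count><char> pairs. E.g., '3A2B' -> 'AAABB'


Expanding each <count><char> pair:
  4H -> 'HHHH'
  8B -> 'BBBBBBBB'
  5B -> 'BBBBB'
  8B -> 'BBBBBBBB'
  8B -> 'BBBBBBBB'

Decoded = HHHHBBBBBBBBBBBBBBBBBBBBBBBBBBBBB


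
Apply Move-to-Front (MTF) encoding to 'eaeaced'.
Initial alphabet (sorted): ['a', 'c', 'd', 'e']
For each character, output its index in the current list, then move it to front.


MTF encoding:
'e': index 3 in ['a', 'c', 'd', 'e'] -> ['e', 'a', 'c', 'd']
'a': index 1 in ['e', 'a', 'c', 'd'] -> ['a', 'e', 'c', 'd']
'e': index 1 in ['a', 'e', 'c', 'd'] -> ['e', 'a', 'c', 'd']
'a': index 1 in ['e', 'a', 'c', 'd'] -> ['a', 'e', 'c', 'd']
'c': index 2 in ['a', 'e', 'c', 'd'] -> ['c', 'a', 'e', 'd']
'e': index 2 in ['c', 'a', 'e', 'd'] -> ['e', 'c', 'a', 'd']
'd': index 3 in ['e', 'c', 'a', 'd'] -> ['d', 'e', 'c', 'a']


Output: [3, 1, 1, 1, 2, 2, 3]


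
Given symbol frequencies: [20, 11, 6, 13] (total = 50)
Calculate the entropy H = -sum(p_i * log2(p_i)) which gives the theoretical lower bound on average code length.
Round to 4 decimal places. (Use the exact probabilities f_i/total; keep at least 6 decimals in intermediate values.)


Per-symbol terms -p_i * log2(p_i) with p_i = f_i/50:
  p = 20/50 = 0.400000: log2(p) = -1.321928, -p*log2(p) = 0.528771
  p = 11/50 = 0.220000: log2(p) = -2.184425, -p*log2(p) = 0.480573
  p = 6/50 = 0.120000: log2(p) = -3.058894, -p*log2(p) = 0.367067
  p = 13/50 = 0.260000: log2(p) = -1.943416, -p*log2(p) = 0.505288
H = 0.528771 + 0.480573 + 0.367067 + 0.505288 = 1.881699

H = 1.8817 bits/symbol


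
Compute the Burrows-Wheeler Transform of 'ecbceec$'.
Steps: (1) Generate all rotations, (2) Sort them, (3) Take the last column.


Rotations (sorted):
  0: $ecbceec -> last char: c
  1: bceec$ec -> last char: c
  2: c$ecbcee -> last char: e
  3: cbceec$e -> last char: e
  4: ceec$ecb -> last char: b
  5: ec$ecbce -> last char: e
  6: ecbceec$ -> last char: $
  7: eec$ecbc -> last char: c


BWT = cceebe$c


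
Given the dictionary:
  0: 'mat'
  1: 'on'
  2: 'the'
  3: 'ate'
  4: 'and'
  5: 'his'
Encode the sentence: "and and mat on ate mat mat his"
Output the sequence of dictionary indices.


Look up each word in the dictionary:
  'and' -> 4
  'and' -> 4
  'mat' -> 0
  'on' -> 1
  'ate' -> 3
  'mat' -> 0
  'mat' -> 0
  'his' -> 5

Encoded: [4, 4, 0, 1, 3, 0, 0, 5]


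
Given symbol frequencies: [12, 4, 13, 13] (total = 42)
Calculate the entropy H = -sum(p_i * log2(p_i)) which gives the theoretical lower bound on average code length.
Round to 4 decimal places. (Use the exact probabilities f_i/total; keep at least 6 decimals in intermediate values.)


Per-symbol terms -p_i * log2(p_i) with p_i = f_i/42:
  p = 12/42 = 0.285714: log2(p) = -1.807355, -p*log2(p) = 0.516387
  p = 4/42 = 0.095238: log2(p) = -3.392317, -p*log2(p) = 0.323078
  p = 13/42 = 0.309524: log2(p) = -1.691878, -p*log2(p) = 0.523676
  p = 13/42 = 0.309524: log2(p) = -1.691878, -p*log2(p) = 0.523676
H = 0.516387 + 0.323078 + 0.523676 + 0.523676 = 1.886817

H = 1.8868 bits/symbol


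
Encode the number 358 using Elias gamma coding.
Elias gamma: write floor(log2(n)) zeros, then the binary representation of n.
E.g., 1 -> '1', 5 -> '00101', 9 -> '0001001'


num_bits = floor(log2(358)) + 1 = 9
leading_zeros = num_bits - 1 = 8
binary(358) = 101100110

Elias gamma(358) = '00000000' + '101100110' = 00000000101100110 (17 bits)


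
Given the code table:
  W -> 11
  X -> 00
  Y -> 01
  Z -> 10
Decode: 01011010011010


Decoding:
01 -> Y
01 -> Y
10 -> Z
10 -> Z
01 -> Y
10 -> Z
10 -> Z


Result: YYZZYZZ


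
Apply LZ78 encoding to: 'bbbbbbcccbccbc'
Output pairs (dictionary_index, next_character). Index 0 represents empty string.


LZ78 encoding steps:
Dictionary: {0: ''}
Step 1: w='' (idx 0), next='b' -> output (0, 'b'), add 'b' as idx 1
Step 2: w='b' (idx 1), next='b' -> output (1, 'b'), add 'bb' as idx 2
Step 3: w='bb' (idx 2), next='b' -> output (2, 'b'), add 'bbb' as idx 3
Step 4: w='' (idx 0), next='c' -> output (0, 'c'), add 'c' as idx 4
Step 5: w='c' (idx 4), next='c' -> output (4, 'c'), add 'cc' as idx 5
Step 6: w='b' (idx 1), next='c' -> output (1, 'c'), add 'bc' as idx 6
Step 7: w='c' (idx 4), next='b' -> output (4, 'b'), add 'cb' as idx 7
Step 8: w='c' (idx 4), end of input -> output (4, '')


Encoded: [(0, 'b'), (1, 'b'), (2, 'b'), (0, 'c'), (4, 'c'), (1, 'c'), (4, 'b'), (4, '')]


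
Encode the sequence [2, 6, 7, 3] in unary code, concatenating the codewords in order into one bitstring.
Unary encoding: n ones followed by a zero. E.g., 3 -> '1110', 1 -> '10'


Encode each number as n ones followed by a terminating 0:
  2 -> 110 (3 bits)
  6 -> 1111110 (7 bits)
  7 -> 11111110 (8 bits)
  3 -> 1110 (4 bits)
Total length = 3 + 7 + 8 + 4 = 22 bits.

Unary([2, 6, 7, 3]) = 1101111110111111101110 (22 bits)


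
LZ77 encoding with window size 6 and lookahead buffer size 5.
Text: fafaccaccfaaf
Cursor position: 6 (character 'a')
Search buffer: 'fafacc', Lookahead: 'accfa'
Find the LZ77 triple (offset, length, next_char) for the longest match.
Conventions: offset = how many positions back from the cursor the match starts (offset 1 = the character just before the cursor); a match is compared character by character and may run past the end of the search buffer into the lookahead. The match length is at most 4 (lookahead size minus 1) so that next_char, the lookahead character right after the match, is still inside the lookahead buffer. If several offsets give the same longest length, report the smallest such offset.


Try each offset into the search buffer:
  offset=1 (pos 5, char 'c'): match length 0
  offset=2 (pos 4, char 'c'): match length 0
  offset=3 (pos 3, char 'a'): match length 3
  offset=4 (pos 2, char 'f'): match length 0
  offset=5 (pos 1, char 'a'): match length 1
  offset=6 (pos 0, char 'f'): match length 0
Longest match has length 3 at offset 3.
next_char = character at position 6 + 3 = 9 -> 'f'

Best match: offset=3, length=3 (matching 'acc' starting at position 3)
LZ77 triple: (3, 3, 'f')


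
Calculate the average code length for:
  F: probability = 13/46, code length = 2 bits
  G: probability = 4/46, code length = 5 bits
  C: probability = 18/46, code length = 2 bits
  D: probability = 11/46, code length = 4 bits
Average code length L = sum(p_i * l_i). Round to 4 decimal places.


Weighted contributions p_i * l_i:
  F: (13/46) * 2 = 26/46
  G: (4/46) * 5 = 20/46
  C: (18/46) * 2 = 36/46
  D: (11/46) * 4 = 44/46
Sum = (26 + 20 + 36 + 44)/46 = 126/46

L = 126/46 = 2.7391 bits/symbol


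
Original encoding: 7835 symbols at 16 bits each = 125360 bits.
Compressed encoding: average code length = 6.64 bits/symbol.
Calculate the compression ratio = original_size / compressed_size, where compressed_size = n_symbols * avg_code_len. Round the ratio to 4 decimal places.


original_size = n_symbols * orig_bits = 7835 * 16 = 125360 bits
compressed_size = n_symbols * avg_code_len = 7835 * 6.64 = 52024.4 bits
ratio = original_size / compressed_size = 125360 / 52024.4 = 2.4096

Compression ratio = 2.4096


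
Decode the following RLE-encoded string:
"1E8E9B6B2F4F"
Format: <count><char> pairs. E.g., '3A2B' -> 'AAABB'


Expanding each <count><char> pair:
  1E -> 'E'
  8E -> 'EEEEEEEE'
  9B -> 'BBBBBBBBB'
  6B -> 'BBBBBB'
  2F -> 'FF'
  4F -> 'FFFF'

Decoded = EEEEEEEEEBBBBBBBBBBBBBBBFFFFFF


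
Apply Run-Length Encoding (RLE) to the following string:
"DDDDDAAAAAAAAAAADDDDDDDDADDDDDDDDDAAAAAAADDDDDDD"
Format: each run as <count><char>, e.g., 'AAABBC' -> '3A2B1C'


Scanning runs left to right:
  i=0: run of 'D' x 5 -> '5D'
  i=5: run of 'A' x 11 -> '11A'
  i=16: run of 'D' x 8 -> '8D'
  i=24: run of 'A' x 1 -> '1A'
  i=25: run of 'D' x 9 -> '9D'
  i=34: run of 'A' x 7 -> '7A'
  i=41: run of 'D' x 7 -> '7D'

RLE = 5D11A8D1A9D7A7D


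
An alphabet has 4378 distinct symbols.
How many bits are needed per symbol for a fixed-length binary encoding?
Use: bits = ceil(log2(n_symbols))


log2(4378) = 12.0961
Bracket: 2^12 = 4096 < 4378 <= 2^13 = 8192
So ceil(log2(4378)) = 13

bits = ceil(log2(4378)) = ceil(12.0961) = 13 bits


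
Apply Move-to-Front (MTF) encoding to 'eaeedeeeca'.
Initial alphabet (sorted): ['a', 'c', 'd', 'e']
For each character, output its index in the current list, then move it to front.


MTF encoding:
'e': index 3 in ['a', 'c', 'd', 'e'] -> ['e', 'a', 'c', 'd']
'a': index 1 in ['e', 'a', 'c', 'd'] -> ['a', 'e', 'c', 'd']
'e': index 1 in ['a', 'e', 'c', 'd'] -> ['e', 'a', 'c', 'd']
'e': index 0 in ['e', 'a', 'c', 'd'] -> ['e', 'a', 'c', 'd']
'd': index 3 in ['e', 'a', 'c', 'd'] -> ['d', 'e', 'a', 'c']
'e': index 1 in ['d', 'e', 'a', 'c'] -> ['e', 'd', 'a', 'c']
'e': index 0 in ['e', 'd', 'a', 'c'] -> ['e', 'd', 'a', 'c']
'e': index 0 in ['e', 'd', 'a', 'c'] -> ['e', 'd', 'a', 'c']
'c': index 3 in ['e', 'd', 'a', 'c'] -> ['c', 'e', 'd', 'a']
'a': index 3 in ['c', 'e', 'd', 'a'] -> ['a', 'c', 'e', 'd']


Output: [3, 1, 1, 0, 3, 1, 0, 0, 3, 3]


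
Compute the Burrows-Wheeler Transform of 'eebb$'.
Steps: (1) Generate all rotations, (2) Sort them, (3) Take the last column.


Rotations (sorted):
  0: $eebb -> last char: b
  1: b$eeb -> last char: b
  2: bb$ee -> last char: e
  3: ebb$e -> last char: e
  4: eebb$ -> last char: $


BWT = bbee$


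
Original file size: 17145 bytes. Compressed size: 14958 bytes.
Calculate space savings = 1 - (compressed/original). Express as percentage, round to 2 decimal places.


ratio = compressed/original = 14958/17145 = 0.872441
savings = 1 - ratio = 1 - 0.872441 = 0.127559
as a percentage: 0.127559 * 100 = 12.76%

Space savings = 1 - 14958/17145 = 12.76%


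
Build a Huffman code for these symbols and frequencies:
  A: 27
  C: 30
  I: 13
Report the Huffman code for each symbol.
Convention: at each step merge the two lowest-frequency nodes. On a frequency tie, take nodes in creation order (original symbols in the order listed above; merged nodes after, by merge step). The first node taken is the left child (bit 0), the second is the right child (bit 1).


Huffman tree construction:
Step 1: Merge I(13) + A(27) = 40
Step 2: Merge C(30) + (I+A)(40) = 70
Read each symbol's code off the tree from the root (left child = 0, right child = 1).

Codes:
  A: 11 (length 2)
  C: 0 (length 1)
  I: 10 (length 2)
Average code length: 110/70 = 1.5714 bits/symbol


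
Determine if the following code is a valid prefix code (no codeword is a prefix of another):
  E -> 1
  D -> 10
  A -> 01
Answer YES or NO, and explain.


Checking each pair (does one codeword prefix another?):
  E='1' vs D='10': prefix -- VIOLATION

NO -- this is NOT a valid prefix code. E (1) is a prefix of D (10).


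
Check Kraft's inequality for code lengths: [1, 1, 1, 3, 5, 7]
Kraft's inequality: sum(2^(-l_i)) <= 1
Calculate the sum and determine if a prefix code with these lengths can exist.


Sum = 2^(-1) + 2^(-1) + 2^(-1) + 2^(-3) + 2^(-5) + 2^(-7)
    = 0.5 + 0.5 + 0.5 + 0.125 + 0.03125 + 0.0078125
    = 213/128 = 1.6640625
Since 1.6640625 > 1, Kraft's inequality is NOT satisfied.
A prefix code with these lengths CANNOT exist.

Kraft sum = 1.6640625. Not satisfied.


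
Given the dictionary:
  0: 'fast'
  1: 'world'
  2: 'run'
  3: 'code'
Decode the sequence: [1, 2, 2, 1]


Look up each index in the dictionary:
  1 -> 'world'
  2 -> 'run'
  2 -> 'run'
  1 -> 'world'

Decoded: "world run run world"


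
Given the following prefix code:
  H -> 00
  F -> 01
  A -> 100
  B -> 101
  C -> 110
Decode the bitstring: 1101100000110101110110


Decoding step by step:
Bits 110 -> C
Bits 110 -> C
Bits 00 -> H
Bits 00 -> H
Bits 110 -> C
Bits 101 -> B
Bits 110 -> C
Bits 110 -> C


Decoded message: CCHHCBCC


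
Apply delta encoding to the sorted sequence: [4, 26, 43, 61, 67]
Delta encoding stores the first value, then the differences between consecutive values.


First value: 4
Deltas:
  26 - 4 = 22
  43 - 26 = 17
  61 - 43 = 18
  67 - 61 = 6


Delta encoded: [4, 22, 17, 18, 6]


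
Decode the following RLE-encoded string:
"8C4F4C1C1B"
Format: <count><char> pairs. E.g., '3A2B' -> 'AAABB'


Expanding each <count><char> pair:
  8C -> 'CCCCCCCC'
  4F -> 'FFFF'
  4C -> 'CCCC'
  1C -> 'C'
  1B -> 'B'

Decoded = CCCCCCCCFFFFCCCCCB


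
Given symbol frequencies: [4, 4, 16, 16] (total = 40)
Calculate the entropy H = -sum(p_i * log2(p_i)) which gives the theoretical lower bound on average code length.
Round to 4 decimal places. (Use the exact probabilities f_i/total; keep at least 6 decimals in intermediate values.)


Per-symbol terms -p_i * log2(p_i) with p_i = f_i/40:
  p = 4/40 = 0.100000: log2(p) = -3.321928, -p*log2(p) = 0.332193
  p = 4/40 = 0.100000: log2(p) = -3.321928, -p*log2(p) = 0.332193
  p = 16/40 = 0.400000: log2(p) = -1.321928, -p*log2(p) = 0.528771
  p = 16/40 = 0.400000: log2(p) = -1.321928, -p*log2(p) = 0.528771
H = 0.332193 + 0.332193 + 0.528771 + 0.528771 = 1.721928

H = 1.7219 bits/symbol


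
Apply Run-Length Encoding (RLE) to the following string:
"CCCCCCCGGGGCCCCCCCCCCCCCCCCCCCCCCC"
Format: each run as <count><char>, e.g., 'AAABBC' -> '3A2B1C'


Scanning runs left to right:
  i=0: run of 'C' x 7 -> '7C'
  i=7: run of 'G' x 4 -> '4G'
  i=11: run of 'C' x 23 -> '23C'

RLE = 7C4G23C


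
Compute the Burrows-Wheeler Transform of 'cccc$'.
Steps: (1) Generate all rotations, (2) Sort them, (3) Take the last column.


Rotations (sorted):
  0: $cccc -> last char: c
  1: c$ccc -> last char: c
  2: cc$cc -> last char: c
  3: ccc$c -> last char: c
  4: cccc$ -> last char: $


BWT = cccc$


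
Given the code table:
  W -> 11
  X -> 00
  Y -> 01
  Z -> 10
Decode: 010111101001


Decoding:
01 -> Y
01 -> Y
11 -> W
10 -> Z
10 -> Z
01 -> Y


Result: YYWZZY


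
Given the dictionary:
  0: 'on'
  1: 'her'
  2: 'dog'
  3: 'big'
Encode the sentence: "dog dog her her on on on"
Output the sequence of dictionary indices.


Look up each word in the dictionary:
  'dog' -> 2
  'dog' -> 2
  'her' -> 1
  'her' -> 1
  'on' -> 0
  'on' -> 0
  'on' -> 0

Encoded: [2, 2, 1, 1, 0, 0, 0]


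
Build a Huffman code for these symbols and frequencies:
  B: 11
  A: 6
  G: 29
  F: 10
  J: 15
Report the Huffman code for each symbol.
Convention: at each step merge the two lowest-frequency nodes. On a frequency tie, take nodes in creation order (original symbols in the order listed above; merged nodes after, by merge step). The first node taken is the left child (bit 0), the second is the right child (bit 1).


Huffman tree construction:
Step 1: Merge A(6) + F(10) = 16
Step 2: Merge B(11) + J(15) = 26
Step 3: Merge (A+F)(16) + (B+J)(26) = 42
Step 4: Merge G(29) + ((A+F)+(B+J))(42) = 71
Read each symbol's code off the tree from the root (left child = 0, right child = 1).

Codes:
  B: 110 (length 3)
  A: 100 (length 3)
  G: 0 (length 1)
  F: 101 (length 3)
  J: 111 (length 3)
Average code length: 155/71 = 2.1831 bits/symbol


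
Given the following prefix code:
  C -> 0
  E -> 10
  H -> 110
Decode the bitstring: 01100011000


Decoding step by step:
Bits 0 -> C
Bits 110 -> H
Bits 0 -> C
Bits 0 -> C
Bits 110 -> H
Bits 0 -> C
Bits 0 -> C


Decoded message: CHCCHCC


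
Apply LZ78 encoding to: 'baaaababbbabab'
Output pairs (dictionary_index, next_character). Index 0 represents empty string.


LZ78 encoding steps:
Dictionary: {0: ''}
Step 1: w='' (idx 0), next='b' -> output (0, 'b'), add 'b' as idx 1
Step 2: w='' (idx 0), next='a' -> output (0, 'a'), add 'a' as idx 2
Step 3: w='a' (idx 2), next='a' -> output (2, 'a'), add 'aa' as idx 3
Step 4: w='a' (idx 2), next='b' -> output (2, 'b'), add 'ab' as idx 4
Step 5: w='ab' (idx 4), next='b' -> output (4, 'b'), add 'abb' as idx 5
Step 6: w='b' (idx 1), next='a' -> output (1, 'a'), add 'ba' as idx 6
Step 7: w='ba' (idx 6), next='b' -> output (6, 'b'), add 'bab' as idx 7


Encoded: [(0, 'b'), (0, 'a'), (2, 'a'), (2, 'b'), (4, 'b'), (1, 'a'), (6, 'b')]


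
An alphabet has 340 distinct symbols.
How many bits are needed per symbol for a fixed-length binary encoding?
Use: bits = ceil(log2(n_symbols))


log2(340) = 8.4094
Bracket: 2^8 = 256 < 340 <= 2^9 = 512
So ceil(log2(340)) = 9

bits = ceil(log2(340)) = ceil(8.4094) = 9 bits


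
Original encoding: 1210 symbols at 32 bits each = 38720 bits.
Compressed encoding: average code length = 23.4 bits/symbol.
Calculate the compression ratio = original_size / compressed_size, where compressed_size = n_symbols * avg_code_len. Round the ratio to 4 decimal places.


original_size = n_symbols * orig_bits = 1210 * 32 = 38720 bits
compressed_size = n_symbols * avg_code_len = 1210 * 23.4 = 28314.0 bits
ratio = original_size / compressed_size = 38720 / 28314.0 = 1.3675

Compression ratio = 1.3675


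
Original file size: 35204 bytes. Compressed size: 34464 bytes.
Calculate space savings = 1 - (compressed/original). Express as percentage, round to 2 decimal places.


ratio = compressed/original = 34464/35204 = 0.97898
savings = 1 - ratio = 1 - 0.97898 = 0.02102
as a percentage: 0.02102 * 100 = 2.1%

Space savings = 1 - 34464/35204 = 2.1%


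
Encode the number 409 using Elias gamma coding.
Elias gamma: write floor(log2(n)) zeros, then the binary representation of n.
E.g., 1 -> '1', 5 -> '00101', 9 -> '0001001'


num_bits = floor(log2(409)) + 1 = 9
leading_zeros = num_bits - 1 = 8
binary(409) = 110011001

Elias gamma(409) = '00000000' + '110011001' = 00000000110011001 (17 bits)


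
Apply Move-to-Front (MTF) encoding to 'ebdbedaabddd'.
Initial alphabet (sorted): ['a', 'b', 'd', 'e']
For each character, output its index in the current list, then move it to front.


MTF encoding:
'e': index 3 in ['a', 'b', 'd', 'e'] -> ['e', 'a', 'b', 'd']
'b': index 2 in ['e', 'a', 'b', 'd'] -> ['b', 'e', 'a', 'd']
'd': index 3 in ['b', 'e', 'a', 'd'] -> ['d', 'b', 'e', 'a']
'b': index 1 in ['d', 'b', 'e', 'a'] -> ['b', 'd', 'e', 'a']
'e': index 2 in ['b', 'd', 'e', 'a'] -> ['e', 'b', 'd', 'a']
'd': index 2 in ['e', 'b', 'd', 'a'] -> ['d', 'e', 'b', 'a']
'a': index 3 in ['d', 'e', 'b', 'a'] -> ['a', 'd', 'e', 'b']
'a': index 0 in ['a', 'd', 'e', 'b'] -> ['a', 'd', 'e', 'b']
'b': index 3 in ['a', 'd', 'e', 'b'] -> ['b', 'a', 'd', 'e']
'd': index 2 in ['b', 'a', 'd', 'e'] -> ['d', 'b', 'a', 'e']
'd': index 0 in ['d', 'b', 'a', 'e'] -> ['d', 'b', 'a', 'e']
'd': index 0 in ['d', 'b', 'a', 'e'] -> ['d', 'b', 'a', 'e']


Output: [3, 2, 3, 1, 2, 2, 3, 0, 3, 2, 0, 0]


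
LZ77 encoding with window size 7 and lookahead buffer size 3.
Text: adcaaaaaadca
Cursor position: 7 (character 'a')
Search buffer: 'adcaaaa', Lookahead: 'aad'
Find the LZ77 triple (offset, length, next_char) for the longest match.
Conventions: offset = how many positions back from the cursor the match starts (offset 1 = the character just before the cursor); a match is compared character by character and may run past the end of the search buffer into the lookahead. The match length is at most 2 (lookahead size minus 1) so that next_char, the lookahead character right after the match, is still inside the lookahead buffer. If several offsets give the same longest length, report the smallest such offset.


Try each offset into the search buffer:
  offset=1 (pos 6, char 'a'): match length 2
  offset=2 (pos 5, char 'a'): match length 2
  offset=3 (pos 4, char 'a'): match length 2
  offset=4 (pos 3, char 'a'): match length 2
  offset=5 (pos 2, char 'c'): match length 0
  offset=6 (pos 1, char 'd'): match length 0
  offset=7 (pos 0, char 'a'): match length 1
Longest match has length 2, found at offsets 1, 2, 3, 4; take the smallest, offset 1.
next_char = character at position 7 + 2 = 9 -> 'd'

Best match: offset=1, length=2 (matching 'aa' starting at position 6)
LZ77 triple: (1, 2, 'd')


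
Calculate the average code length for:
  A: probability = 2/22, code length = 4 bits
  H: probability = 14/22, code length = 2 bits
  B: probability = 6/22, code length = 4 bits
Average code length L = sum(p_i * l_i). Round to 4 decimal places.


Weighted contributions p_i * l_i:
  A: (2/22) * 4 = 8/22
  H: (14/22) * 2 = 28/22
  B: (6/22) * 4 = 24/22
Sum = (8 + 28 + 24)/22 = 60/22

L = 60/22 = 2.7273 bits/symbol


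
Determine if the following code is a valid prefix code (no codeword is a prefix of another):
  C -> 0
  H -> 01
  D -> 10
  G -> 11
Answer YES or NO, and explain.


Checking each pair (does one codeword prefix another?):
  C='0' vs H='01': prefix -- VIOLATION

NO -- this is NOT a valid prefix code. C (0) is a prefix of H (01).


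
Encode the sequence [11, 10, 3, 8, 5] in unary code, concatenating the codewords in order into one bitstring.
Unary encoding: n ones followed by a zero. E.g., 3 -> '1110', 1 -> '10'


Encode each number as n ones followed by a terminating 0:
  11 -> 111111111110 (12 bits)
  10 -> 11111111110 (11 bits)
  3 -> 1110 (4 bits)
  8 -> 111111110 (9 bits)
  5 -> 111110 (6 bits)
Total length = 12 + 11 + 4 + 9 + 6 = 42 bits.

Unary([11, 10, 3, 8, 5]) = 111111111110111111111101110111111110111110 (42 bits)


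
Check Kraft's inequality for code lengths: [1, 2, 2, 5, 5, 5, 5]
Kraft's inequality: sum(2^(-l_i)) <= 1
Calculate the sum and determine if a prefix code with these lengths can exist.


Sum = 2^(-1) + 2^(-2) + 2^(-2) + 2^(-5) + 2^(-5) + 2^(-5) + 2^(-5)
    = 0.5 + 0.25 + 0.25 + 0.03125 + 0.03125 + 0.03125 + 0.03125
    = 36/32 = 1.125
Since 1.125 > 1, Kraft's inequality is NOT satisfied.
A prefix code with these lengths CANNOT exist.

Kraft sum = 1.125. Not satisfied.


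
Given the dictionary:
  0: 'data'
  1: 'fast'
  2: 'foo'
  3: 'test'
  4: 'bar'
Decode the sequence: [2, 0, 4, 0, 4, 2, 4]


Look up each index in the dictionary:
  2 -> 'foo'
  0 -> 'data'
  4 -> 'bar'
  0 -> 'data'
  4 -> 'bar'
  2 -> 'foo'
  4 -> 'bar'

Decoded: "foo data bar data bar foo bar"


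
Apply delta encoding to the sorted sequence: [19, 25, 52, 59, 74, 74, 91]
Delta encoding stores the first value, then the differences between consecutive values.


First value: 19
Deltas:
  25 - 19 = 6
  52 - 25 = 27
  59 - 52 = 7
  74 - 59 = 15
  74 - 74 = 0
  91 - 74 = 17


Delta encoded: [19, 6, 27, 7, 15, 0, 17]


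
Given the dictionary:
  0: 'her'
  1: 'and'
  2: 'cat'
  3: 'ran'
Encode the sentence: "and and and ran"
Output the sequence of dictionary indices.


Look up each word in the dictionary:
  'and' -> 1
  'and' -> 1
  'and' -> 1
  'ran' -> 3

Encoded: [1, 1, 1, 3]


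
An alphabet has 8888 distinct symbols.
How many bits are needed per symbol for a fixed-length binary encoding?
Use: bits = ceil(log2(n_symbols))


log2(8888) = 13.1176
Bracket: 2^13 = 8192 < 8888 <= 2^14 = 16384
So ceil(log2(8888)) = 14

bits = ceil(log2(8888)) = ceil(13.1176) = 14 bits


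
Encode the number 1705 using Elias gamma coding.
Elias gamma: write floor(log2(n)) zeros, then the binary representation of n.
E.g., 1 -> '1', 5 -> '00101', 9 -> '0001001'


num_bits = floor(log2(1705)) + 1 = 11
leading_zeros = num_bits - 1 = 10
binary(1705) = 11010101001

Elias gamma(1705) = '0000000000' + '11010101001' = 000000000011010101001 (21 bits)


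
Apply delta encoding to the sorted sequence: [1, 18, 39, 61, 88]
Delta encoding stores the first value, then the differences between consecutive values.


First value: 1
Deltas:
  18 - 1 = 17
  39 - 18 = 21
  61 - 39 = 22
  88 - 61 = 27


Delta encoded: [1, 17, 21, 22, 27]


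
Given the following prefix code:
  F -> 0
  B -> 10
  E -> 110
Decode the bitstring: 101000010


Decoding step by step:
Bits 10 -> B
Bits 10 -> B
Bits 0 -> F
Bits 0 -> F
Bits 0 -> F
Bits 10 -> B


Decoded message: BBFFFB


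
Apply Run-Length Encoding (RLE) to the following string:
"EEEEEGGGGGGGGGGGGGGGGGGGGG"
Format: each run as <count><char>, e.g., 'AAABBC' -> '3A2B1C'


Scanning runs left to right:
  i=0: run of 'E' x 5 -> '5E'
  i=5: run of 'G' x 21 -> '21G'

RLE = 5E21G


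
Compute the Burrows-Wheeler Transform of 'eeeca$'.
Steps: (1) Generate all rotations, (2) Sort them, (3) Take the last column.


Rotations (sorted):
  0: $eeeca -> last char: a
  1: a$eeec -> last char: c
  2: ca$eee -> last char: e
  3: eca$ee -> last char: e
  4: eeca$e -> last char: e
  5: eeeca$ -> last char: $


BWT = aceee$


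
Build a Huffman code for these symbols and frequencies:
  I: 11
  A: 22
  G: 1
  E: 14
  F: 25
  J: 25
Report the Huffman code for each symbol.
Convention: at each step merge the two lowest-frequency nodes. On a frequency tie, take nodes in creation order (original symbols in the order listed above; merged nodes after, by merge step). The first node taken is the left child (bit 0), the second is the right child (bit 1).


Huffman tree construction:
Step 1: Merge G(1) + I(11) = 12
Step 2: Merge (G+I)(12) + E(14) = 26
Step 3: Merge A(22) + F(25) = 47
Step 4: Merge J(25) + ((G+I)+E)(26) = 51
Step 5: Merge (A+F)(47) + (J+((G+I)+E))(51) = 98
Read each symbol's code off the tree from the root (left child = 0, right child = 1).

Codes:
  I: 1101 (length 4)
  A: 00 (length 2)
  G: 1100 (length 4)
  E: 111 (length 3)
  F: 01 (length 2)
  J: 10 (length 2)
Average code length: 234/98 = 2.3878 bits/symbol


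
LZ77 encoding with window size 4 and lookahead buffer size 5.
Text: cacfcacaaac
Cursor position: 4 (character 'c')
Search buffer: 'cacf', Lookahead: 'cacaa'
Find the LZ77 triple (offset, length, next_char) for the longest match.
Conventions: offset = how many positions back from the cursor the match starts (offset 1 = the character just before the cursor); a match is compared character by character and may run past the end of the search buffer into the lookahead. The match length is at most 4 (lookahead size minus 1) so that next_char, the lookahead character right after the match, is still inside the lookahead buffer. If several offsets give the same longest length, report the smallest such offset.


Try each offset into the search buffer:
  offset=1 (pos 3, char 'f'): match length 0
  offset=2 (pos 2, char 'c'): match length 1
  offset=3 (pos 1, char 'a'): match length 0
  offset=4 (pos 0, char 'c'): match length 3
Longest match has length 3 at offset 4.
next_char = character at position 4 + 3 = 7 -> 'a'

Best match: offset=4, length=3 (matching 'cac' starting at position 0)
LZ77 triple: (4, 3, 'a')


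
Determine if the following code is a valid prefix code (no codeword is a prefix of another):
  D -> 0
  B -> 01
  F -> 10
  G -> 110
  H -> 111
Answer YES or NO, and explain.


Checking each pair (does one codeword prefix another?):
  D='0' vs B='01': prefix -- VIOLATION

NO -- this is NOT a valid prefix code. D (0) is a prefix of B (01).


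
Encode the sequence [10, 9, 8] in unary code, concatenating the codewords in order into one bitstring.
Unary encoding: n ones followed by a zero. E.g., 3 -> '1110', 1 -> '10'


Encode each number as n ones followed by a terminating 0:
  10 -> 11111111110 (11 bits)
  9 -> 1111111110 (10 bits)
  8 -> 111111110 (9 bits)
Total length = 11 + 10 + 9 = 30 bits.

Unary([10, 9, 8]) = 111111111101111111110111111110 (30 bits)


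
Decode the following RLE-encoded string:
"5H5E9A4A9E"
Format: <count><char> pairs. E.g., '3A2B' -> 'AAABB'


Expanding each <count><char> pair:
  5H -> 'HHHHH'
  5E -> 'EEEEE'
  9A -> 'AAAAAAAAA'
  4A -> 'AAAA'
  9E -> 'EEEEEEEEE'

Decoded = HHHHHEEEEEAAAAAAAAAAAAAEEEEEEEEE


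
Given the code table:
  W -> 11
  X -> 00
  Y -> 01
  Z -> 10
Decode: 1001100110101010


Decoding:
10 -> Z
01 -> Y
10 -> Z
01 -> Y
10 -> Z
10 -> Z
10 -> Z
10 -> Z


Result: ZYZYZZZZ


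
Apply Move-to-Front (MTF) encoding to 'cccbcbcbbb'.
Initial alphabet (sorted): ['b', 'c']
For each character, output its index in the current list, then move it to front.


MTF encoding:
'c': index 1 in ['b', 'c'] -> ['c', 'b']
'c': index 0 in ['c', 'b'] -> ['c', 'b']
'c': index 0 in ['c', 'b'] -> ['c', 'b']
'b': index 1 in ['c', 'b'] -> ['b', 'c']
'c': index 1 in ['b', 'c'] -> ['c', 'b']
'b': index 1 in ['c', 'b'] -> ['b', 'c']
'c': index 1 in ['b', 'c'] -> ['c', 'b']
'b': index 1 in ['c', 'b'] -> ['b', 'c']
'b': index 0 in ['b', 'c'] -> ['b', 'c']
'b': index 0 in ['b', 'c'] -> ['b', 'c']


Output: [1, 0, 0, 1, 1, 1, 1, 1, 0, 0]


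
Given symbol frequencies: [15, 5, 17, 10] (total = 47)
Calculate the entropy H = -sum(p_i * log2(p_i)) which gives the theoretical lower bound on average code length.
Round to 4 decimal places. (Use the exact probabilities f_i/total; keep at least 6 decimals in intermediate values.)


Per-symbol terms -p_i * log2(p_i) with p_i = f_i/47:
  p = 15/47 = 0.319149: log2(p) = -1.647698, -p*log2(p) = 0.525861
  p = 5/47 = 0.106383: log2(p) = -3.232661, -p*log2(p) = 0.343900
  p = 17/47 = 0.361702: log2(p) = -1.467126, -p*log2(p) = 0.530663
  p = 10/47 = 0.212766: log2(p) = -2.232661, -p*log2(p) = 0.475034
H = 0.525861 + 0.343900 + 0.530663 + 0.475034 = 1.875458

H = 1.8755 bits/symbol


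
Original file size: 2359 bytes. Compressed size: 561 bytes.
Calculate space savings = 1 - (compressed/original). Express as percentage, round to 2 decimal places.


ratio = compressed/original = 561/2359 = 0.237813
savings = 1 - ratio = 1 - 0.237813 = 0.762187
as a percentage: 0.762187 * 100 = 76.22%

Space savings = 1 - 561/2359 = 76.22%


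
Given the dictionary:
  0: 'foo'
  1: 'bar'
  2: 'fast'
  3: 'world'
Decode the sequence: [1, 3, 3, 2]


Look up each index in the dictionary:
  1 -> 'bar'
  3 -> 'world'
  3 -> 'world'
  2 -> 'fast'

Decoded: "bar world world fast"


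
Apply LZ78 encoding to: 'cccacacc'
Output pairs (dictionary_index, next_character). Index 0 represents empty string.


LZ78 encoding steps:
Dictionary: {0: ''}
Step 1: w='' (idx 0), next='c' -> output (0, 'c'), add 'c' as idx 1
Step 2: w='c' (idx 1), next='c' -> output (1, 'c'), add 'cc' as idx 2
Step 3: w='' (idx 0), next='a' -> output (0, 'a'), add 'a' as idx 3
Step 4: w='c' (idx 1), next='a' -> output (1, 'a'), add 'ca' as idx 4
Step 5: w='cc' (idx 2), end of input -> output (2, '')


Encoded: [(0, 'c'), (1, 'c'), (0, 'a'), (1, 'a'), (2, '')]


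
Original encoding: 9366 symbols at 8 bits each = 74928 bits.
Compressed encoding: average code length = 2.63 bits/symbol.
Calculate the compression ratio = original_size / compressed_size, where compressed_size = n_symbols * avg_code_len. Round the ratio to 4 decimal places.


original_size = n_symbols * orig_bits = 9366 * 8 = 74928 bits
compressed_size = n_symbols * avg_code_len = 9366 * 2.63 = 24632.58 bits
ratio = original_size / compressed_size = 74928 / 24632.58 = 3.0418

Compression ratio = 3.0418


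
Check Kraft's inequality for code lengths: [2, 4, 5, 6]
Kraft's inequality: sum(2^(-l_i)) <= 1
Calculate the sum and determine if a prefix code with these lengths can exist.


Sum = 2^(-2) + 2^(-4) + 2^(-5) + 2^(-6)
    = 0.25 + 0.0625 + 0.03125 + 0.015625
    = 23/64 = 0.359375
Since 0.359375 <= 1, Kraft's inequality IS satisfied.
A prefix code with these lengths CAN exist.

Kraft sum = 0.359375. Satisfied.
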